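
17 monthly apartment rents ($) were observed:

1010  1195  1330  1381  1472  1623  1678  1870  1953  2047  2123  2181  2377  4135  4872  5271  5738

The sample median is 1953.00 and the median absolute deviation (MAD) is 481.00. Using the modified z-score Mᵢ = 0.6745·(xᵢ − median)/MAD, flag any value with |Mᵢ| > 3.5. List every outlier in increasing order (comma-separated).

4872, 5271, 5738

|Mᵢ| > 3.5 ⇔ |xᵢ − 1953.00| > 3.5·481.00/0.6745 = 2495.92.
So outliers lie outside [-542.92, 4448.92].
4872: M = 4.09 → outlier.
5271: M = 4.65 → outlier.
5738: M = 5.31 → outlier.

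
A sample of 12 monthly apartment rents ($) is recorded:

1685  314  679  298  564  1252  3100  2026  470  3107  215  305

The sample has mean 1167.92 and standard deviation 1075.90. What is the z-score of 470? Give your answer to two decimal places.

z = (470 − 1167.92) / 1075.90 = -0.65.

-0.65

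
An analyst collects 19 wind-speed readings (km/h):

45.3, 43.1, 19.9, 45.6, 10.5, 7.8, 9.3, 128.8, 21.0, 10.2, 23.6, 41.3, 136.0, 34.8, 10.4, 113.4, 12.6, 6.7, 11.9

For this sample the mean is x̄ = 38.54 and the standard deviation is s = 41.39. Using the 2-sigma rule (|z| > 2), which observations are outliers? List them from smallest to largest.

Cutoffs at x̄ ± 2s: 38.54 ± 2·41.39 = [-44.24, 121.32].
128.8: z = 2.18, |z| > 2 → outlier.
136.0: z = 2.35, |z| > 2 → outlier.
Every other value lies within [-44.24, 121.32].

128.8, 136.0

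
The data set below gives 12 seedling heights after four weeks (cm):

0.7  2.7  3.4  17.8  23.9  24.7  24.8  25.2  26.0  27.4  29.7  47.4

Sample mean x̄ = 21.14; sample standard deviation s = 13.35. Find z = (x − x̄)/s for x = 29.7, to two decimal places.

0.64

z = (29.7 − 21.14) / 13.35 = 0.64.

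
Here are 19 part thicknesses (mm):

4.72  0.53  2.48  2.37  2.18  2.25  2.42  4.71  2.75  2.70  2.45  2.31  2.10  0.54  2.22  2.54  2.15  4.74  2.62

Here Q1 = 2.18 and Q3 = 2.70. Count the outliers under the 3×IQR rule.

5

IQR = 0.52; fences at 2.18 − 1.56 = 0.62 and 2.70 + 1.56 = 4.26.
Outside the cutoffs: 0.53, 0.54, 4.71, 4.72, 4.74.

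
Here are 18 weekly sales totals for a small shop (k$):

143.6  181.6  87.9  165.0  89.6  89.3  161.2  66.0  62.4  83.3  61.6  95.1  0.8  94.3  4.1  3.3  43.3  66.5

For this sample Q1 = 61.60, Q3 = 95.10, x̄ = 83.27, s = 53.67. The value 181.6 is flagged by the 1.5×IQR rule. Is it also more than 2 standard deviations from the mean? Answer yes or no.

no

z = (181.6 − 83.27) / 53.67 = 1.83.
|z| = 1.83 ≤ 2.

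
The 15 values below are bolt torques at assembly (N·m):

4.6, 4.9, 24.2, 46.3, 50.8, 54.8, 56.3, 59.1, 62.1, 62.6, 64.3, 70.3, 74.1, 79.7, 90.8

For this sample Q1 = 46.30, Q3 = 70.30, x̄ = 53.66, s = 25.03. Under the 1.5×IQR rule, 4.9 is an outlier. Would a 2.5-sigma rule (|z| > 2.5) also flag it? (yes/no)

no

z = (4.9 − 53.66) / 25.03 = -1.95.
|z| = 1.95 ≤ 2.5.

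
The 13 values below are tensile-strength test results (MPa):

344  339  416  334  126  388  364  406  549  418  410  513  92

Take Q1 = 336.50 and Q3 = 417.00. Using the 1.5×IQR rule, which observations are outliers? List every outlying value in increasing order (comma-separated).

92, 126, 549

IQR = Q3 − Q1 = 417.00 − 336.50 = 80.50.
Lower fence = Q1 − 1.5·IQR = 336.50 − 120.75 = 215.75.
Upper fence = Q3 + 1.5·IQR = 417.00 + 120.75 = 537.75.
92 < 215.75 → outlier.
126 < 215.75 → outlier.
549 > 537.75 → outlier.
All remaining values lie within [215.75, 537.75].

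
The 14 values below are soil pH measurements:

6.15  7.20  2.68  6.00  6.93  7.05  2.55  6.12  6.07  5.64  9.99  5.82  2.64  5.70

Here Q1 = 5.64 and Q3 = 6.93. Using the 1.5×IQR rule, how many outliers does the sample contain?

IQR = 1.29; fences at 5.64 − 1.935 = 3.705 and 6.93 + 1.935 = 8.865.
Outside the cutoffs: 2.55, 2.64, 2.68, 9.99.

4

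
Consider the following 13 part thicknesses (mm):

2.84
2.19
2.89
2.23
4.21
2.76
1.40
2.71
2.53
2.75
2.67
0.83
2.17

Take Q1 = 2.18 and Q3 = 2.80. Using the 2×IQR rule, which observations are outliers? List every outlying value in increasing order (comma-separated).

0.83, 4.21

IQR = Q3 − Q1 = 2.80 − 2.18 = 0.62.
Lower fence = Q1 − 2·IQR = 2.18 − 1.24 = 0.94.
Upper fence = Q3 + 2·IQR = 2.80 + 1.24 = 4.04.
0.83 < 0.94 → outlier.
4.21 > 4.04 → outlier.
All remaining values lie within [0.94, 4.04].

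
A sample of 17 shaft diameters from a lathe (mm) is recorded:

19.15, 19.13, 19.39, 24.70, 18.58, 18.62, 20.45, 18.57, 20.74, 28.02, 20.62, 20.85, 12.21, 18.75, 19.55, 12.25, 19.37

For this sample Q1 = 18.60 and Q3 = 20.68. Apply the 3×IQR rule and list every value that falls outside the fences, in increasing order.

IQR = Q3 − Q1 = 20.68 − 18.60 = 2.08.
Lower fence = Q1 − 3·IQR = 18.60 − 6.24 = 12.36.
Upper fence = Q3 + 3·IQR = 20.68 + 6.24 = 26.92.
12.21 < 12.36 → outlier.
12.25 < 12.36 → outlier.
28.02 > 26.92 → outlier.
All remaining values lie within [12.36, 26.92].

12.21, 12.25, 28.02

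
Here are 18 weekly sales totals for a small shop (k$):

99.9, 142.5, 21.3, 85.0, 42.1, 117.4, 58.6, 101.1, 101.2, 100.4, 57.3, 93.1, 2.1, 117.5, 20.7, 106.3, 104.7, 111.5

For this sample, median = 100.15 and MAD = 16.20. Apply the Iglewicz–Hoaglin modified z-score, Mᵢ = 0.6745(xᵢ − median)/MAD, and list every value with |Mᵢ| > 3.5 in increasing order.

2.1

|Mᵢ| > 3.5 ⇔ |xᵢ − 100.15| > 3.5·16.20/0.6745 = 84.06.
So outliers lie outside [16.09, 184.21].
2.1: M = -4.08 → outlier.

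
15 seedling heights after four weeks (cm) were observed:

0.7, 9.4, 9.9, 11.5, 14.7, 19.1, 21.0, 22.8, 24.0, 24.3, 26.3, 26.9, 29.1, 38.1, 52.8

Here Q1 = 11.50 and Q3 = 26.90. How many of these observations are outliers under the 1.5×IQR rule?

1

IQR = 15.40; fences at 11.50 − 23.10 = -11.60 and 26.90 + 23.10 = 50.00.
Outside the cutoffs: 52.8.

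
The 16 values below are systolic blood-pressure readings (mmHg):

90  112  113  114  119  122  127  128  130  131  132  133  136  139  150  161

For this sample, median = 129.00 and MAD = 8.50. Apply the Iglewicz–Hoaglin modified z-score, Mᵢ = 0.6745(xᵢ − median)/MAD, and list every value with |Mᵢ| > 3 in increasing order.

90

|Mᵢ| > 3 ⇔ |xᵢ − 129.00| > 3·8.50/0.6745 = 37.81.
So outliers lie outside [91.19, 166.81].
90: M = -3.09 → outlier.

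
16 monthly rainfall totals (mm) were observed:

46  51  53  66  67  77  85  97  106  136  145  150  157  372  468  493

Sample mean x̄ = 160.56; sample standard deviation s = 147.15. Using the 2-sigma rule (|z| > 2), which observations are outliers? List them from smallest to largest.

Cutoffs at x̄ ± 2s: 160.56 ± 2·147.15 = [-133.74, 454.86].
468: z = 2.09, |z| > 2 → outlier.
493: z = 2.26, |z| > 2 → outlier.
Every other value lies within [-133.74, 454.86].

468, 493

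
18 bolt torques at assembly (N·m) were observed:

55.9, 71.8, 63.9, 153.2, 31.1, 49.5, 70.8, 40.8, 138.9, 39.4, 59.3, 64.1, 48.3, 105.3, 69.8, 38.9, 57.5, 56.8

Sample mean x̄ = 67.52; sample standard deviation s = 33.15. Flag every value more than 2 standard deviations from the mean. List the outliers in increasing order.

Cutoffs at x̄ ± 2s: 67.52 ± 2·33.15 = [1.22, 133.82].
138.9: z = 2.15, |z| > 2 → outlier.
153.2: z = 2.58, |z| > 2 → outlier.
Every other value lies within [1.22, 133.82].

138.9, 153.2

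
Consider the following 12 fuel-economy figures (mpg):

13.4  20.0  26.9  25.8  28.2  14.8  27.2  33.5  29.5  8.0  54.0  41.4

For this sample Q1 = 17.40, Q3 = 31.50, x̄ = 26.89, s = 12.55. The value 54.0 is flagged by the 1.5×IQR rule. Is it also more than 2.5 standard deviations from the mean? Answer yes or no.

no

z = (54.0 − 26.89) / 12.55 = 2.16.
|z| = 2.16 ≤ 2.5.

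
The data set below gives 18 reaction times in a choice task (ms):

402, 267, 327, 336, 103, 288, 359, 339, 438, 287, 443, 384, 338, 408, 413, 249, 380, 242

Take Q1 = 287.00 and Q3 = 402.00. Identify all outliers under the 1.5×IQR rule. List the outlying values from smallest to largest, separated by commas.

103

IQR = Q3 − Q1 = 402.00 − 287.00 = 115.00.
Lower fence = Q1 − 1.5·IQR = 287.00 − 172.50 = 114.50.
Upper fence = Q3 + 1.5·IQR = 402.00 + 172.50 = 574.50.
103 < 114.50 → outlier.
All remaining values lie within [114.50, 574.50].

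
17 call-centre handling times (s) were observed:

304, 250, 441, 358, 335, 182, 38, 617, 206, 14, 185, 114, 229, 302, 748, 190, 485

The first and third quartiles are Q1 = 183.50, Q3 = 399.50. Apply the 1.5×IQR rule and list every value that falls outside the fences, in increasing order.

748

IQR = Q3 − Q1 = 399.50 − 183.50 = 216.00.
Lower fence = Q1 − 1.5·IQR = 183.50 − 324.00 = -140.50.
Upper fence = Q3 + 1.5·IQR = 399.50 + 324.00 = 723.50.
748 > 723.50 → outlier.
All remaining values lie within [-140.50, 723.50].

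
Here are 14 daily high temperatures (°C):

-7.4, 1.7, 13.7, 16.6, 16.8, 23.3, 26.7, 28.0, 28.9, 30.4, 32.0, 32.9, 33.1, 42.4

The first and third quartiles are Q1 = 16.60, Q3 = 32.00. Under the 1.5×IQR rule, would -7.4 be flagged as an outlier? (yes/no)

yes

IQR = Q3 − Q1 = 32.00 − 16.60 = 15.40.
Lower fence = Q1 − 1.5·IQR = 16.60 − 23.10 = -6.50.
Upper fence = Q3 + 1.5·IQR = 32.00 + 23.10 = 55.10.
-7.4 lies below the lower fence.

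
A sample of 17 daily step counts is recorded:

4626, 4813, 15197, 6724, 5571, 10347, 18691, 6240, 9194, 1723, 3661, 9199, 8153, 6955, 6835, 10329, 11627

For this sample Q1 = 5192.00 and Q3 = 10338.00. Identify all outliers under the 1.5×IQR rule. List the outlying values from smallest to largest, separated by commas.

IQR = Q3 − Q1 = 10338.00 − 5192.00 = 5146.00.
Lower fence = Q1 − 1.5·IQR = 5192.00 − 7719.00 = -2527.00.
Upper fence = Q3 + 1.5·IQR = 10338.00 + 7719.00 = 18057.00.
18691 > 18057.00 → outlier.
All remaining values lie within [-2527.00, 18057.00].

18691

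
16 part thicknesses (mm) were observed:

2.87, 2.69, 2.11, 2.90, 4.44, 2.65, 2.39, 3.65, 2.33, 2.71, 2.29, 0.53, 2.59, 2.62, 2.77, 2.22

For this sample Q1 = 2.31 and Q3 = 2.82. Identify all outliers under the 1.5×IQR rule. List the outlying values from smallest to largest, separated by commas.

IQR = Q3 − Q1 = 2.82 − 2.31 = 0.51.
Lower fence = Q1 − 1.5·IQR = 2.31 − 0.765 = 1.545.
Upper fence = Q3 + 1.5·IQR = 2.82 + 0.765 = 3.585.
0.53 < 1.545 → outlier.
3.65 > 3.585 → outlier.
4.44 > 3.585 → outlier.
All remaining values lie within [1.545, 3.585].

0.53, 3.65, 4.44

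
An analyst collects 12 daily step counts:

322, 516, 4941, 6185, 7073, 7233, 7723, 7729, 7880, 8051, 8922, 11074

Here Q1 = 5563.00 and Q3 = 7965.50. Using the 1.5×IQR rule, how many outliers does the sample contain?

2

IQR = 2402.50; fences at 5563.00 − 3603.75 = 1959.25 and 7965.50 + 3603.75 = 11569.25.
Outside the cutoffs: 322, 516.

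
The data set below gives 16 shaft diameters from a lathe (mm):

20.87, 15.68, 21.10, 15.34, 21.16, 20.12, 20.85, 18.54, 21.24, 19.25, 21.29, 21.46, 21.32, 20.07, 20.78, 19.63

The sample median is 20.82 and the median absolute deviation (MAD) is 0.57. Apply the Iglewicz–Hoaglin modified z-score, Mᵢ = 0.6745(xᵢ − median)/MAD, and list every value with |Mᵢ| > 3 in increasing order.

15.34, 15.68

|Mᵢ| > 3 ⇔ |xᵢ − 20.82| > 3·0.57/0.6745 = 2.54.
So outliers lie outside [18.28, 23.36].
15.34: M = -6.48 → outlier.
15.68: M = -6.08 → outlier.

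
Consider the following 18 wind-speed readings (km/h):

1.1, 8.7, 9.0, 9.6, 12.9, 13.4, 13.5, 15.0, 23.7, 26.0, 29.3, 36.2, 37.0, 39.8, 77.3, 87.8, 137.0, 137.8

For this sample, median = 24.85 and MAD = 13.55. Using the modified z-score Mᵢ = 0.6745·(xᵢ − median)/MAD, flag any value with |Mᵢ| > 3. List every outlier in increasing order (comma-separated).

|Mᵢ| > 3 ⇔ |xᵢ − 24.85| > 3·13.55/0.6745 = 60.27.
So outliers lie outside [-35.42, 85.12].
87.8: M = 3.13 → outlier.
137.0: M = 5.58 → outlier.
137.8: M = 5.62 → outlier.

87.8, 137.0, 137.8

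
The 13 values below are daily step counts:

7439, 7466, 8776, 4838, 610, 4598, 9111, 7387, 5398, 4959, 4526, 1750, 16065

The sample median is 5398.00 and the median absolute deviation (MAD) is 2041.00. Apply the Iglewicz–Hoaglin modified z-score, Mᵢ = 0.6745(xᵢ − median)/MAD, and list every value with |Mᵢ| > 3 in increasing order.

16065

|Mᵢ| > 3 ⇔ |xᵢ − 5398.00| > 3·2041.00/0.6745 = 9077.84.
So outliers lie outside [-3679.84, 14475.84].
16065: M = 3.53 → outlier.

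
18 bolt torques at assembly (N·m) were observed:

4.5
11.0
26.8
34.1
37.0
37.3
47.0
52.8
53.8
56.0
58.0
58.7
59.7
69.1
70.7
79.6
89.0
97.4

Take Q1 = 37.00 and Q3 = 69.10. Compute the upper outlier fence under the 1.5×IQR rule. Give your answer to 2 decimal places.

117.25

IQR = Q3 − Q1 = 69.10 − 37.00 = 32.10.
Lower fence = Q1 − 1.5·IQR = 37.00 − 48.15 = -11.15.
Upper fence = Q3 + 1.5·IQR = 69.10 + 48.15 = 117.25.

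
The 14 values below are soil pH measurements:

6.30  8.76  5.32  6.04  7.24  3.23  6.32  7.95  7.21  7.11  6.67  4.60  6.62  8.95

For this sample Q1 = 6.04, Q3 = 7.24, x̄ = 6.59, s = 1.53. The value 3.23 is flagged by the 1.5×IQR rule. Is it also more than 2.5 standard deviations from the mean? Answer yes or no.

z = (3.23 − 6.59) / 1.53 = -2.20.
|z| = 2.20 ≤ 2.5.

no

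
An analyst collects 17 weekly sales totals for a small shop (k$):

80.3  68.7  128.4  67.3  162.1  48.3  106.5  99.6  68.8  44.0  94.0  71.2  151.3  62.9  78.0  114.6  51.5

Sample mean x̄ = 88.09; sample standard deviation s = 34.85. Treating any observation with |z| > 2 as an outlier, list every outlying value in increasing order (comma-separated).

162.1

Cutoffs at x̄ ± 2s: 88.09 ± 2·34.85 = [18.39, 157.79].
162.1: z = 2.12, |z| > 2 → outlier.
Every other value lies within [18.39, 157.79].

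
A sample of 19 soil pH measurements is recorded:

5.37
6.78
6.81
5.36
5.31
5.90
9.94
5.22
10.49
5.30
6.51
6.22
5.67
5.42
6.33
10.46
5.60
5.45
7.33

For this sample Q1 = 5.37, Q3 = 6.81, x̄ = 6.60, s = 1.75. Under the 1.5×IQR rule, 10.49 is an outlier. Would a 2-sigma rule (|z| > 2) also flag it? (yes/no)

yes

z = (10.49 − 6.60) / 1.75 = 2.22.
|z| = 2.22 > 2.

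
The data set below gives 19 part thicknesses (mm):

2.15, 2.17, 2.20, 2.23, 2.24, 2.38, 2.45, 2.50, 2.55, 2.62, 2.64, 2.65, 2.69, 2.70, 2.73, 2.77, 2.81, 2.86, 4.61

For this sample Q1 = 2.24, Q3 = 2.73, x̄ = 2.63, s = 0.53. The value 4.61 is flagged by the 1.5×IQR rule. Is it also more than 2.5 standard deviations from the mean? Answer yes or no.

z = (4.61 − 2.63) / 0.53 = 3.74.
|z| = 3.74 > 2.5.

yes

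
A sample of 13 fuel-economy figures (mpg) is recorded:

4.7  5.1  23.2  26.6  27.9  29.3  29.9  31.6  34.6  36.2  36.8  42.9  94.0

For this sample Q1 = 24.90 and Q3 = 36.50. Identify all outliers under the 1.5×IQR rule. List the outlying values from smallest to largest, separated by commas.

IQR = Q3 − Q1 = 36.50 − 24.90 = 11.60.
Lower fence = Q1 − 1.5·IQR = 24.90 − 17.40 = 7.50.
Upper fence = Q3 + 1.5·IQR = 36.50 + 17.40 = 53.90.
4.7 < 7.50 → outlier.
5.1 < 7.50 → outlier.
94.0 > 53.90 → outlier.
All remaining values lie within [7.50, 53.90].

4.7, 5.1, 94.0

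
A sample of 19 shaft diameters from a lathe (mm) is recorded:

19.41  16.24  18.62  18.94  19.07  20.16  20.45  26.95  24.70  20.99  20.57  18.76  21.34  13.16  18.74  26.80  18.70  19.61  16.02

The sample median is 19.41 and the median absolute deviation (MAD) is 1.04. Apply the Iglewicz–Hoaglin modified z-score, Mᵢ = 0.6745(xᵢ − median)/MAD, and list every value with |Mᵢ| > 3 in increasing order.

13.16, 24.70, 26.80, 26.95

|Mᵢ| > 3 ⇔ |xᵢ − 19.41| > 3·1.04/0.6745 = 4.63.
So outliers lie outside [14.78, 24.04].
13.16: M = -4.05 → outlier.
24.70: M = 3.43 → outlier.
26.80: M = 4.79 → outlier.
26.95: M = 4.89 → outlier.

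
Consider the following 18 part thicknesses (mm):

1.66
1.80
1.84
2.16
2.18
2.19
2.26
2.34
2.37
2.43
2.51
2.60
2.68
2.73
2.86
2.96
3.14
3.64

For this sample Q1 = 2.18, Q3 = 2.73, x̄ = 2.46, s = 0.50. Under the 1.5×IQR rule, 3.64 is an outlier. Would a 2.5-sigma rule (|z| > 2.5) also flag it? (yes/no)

no

z = (3.64 − 2.46) / 0.50 = 2.36.
|z| = 2.36 ≤ 2.5.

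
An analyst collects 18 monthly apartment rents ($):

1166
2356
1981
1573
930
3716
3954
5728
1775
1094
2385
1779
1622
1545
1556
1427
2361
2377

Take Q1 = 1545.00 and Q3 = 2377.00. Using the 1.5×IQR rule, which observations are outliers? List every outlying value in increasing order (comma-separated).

IQR = Q3 − Q1 = 2377.00 − 1545.00 = 832.00.
Lower fence = Q1 − 1.5·IQR = 1545.00 − 1248.00 = 297.00.
Upper fence = Q3 + 1.5·IQR = 2377.00 + 1248.00 = 3625.00.
3716 > 3625.00 → outlier.
3954 > 3625.00 → outlier.
5728 > 3625.00 → outlier.
All remaining values lie within [297.00, 3625.00].

3716, 3954, 5728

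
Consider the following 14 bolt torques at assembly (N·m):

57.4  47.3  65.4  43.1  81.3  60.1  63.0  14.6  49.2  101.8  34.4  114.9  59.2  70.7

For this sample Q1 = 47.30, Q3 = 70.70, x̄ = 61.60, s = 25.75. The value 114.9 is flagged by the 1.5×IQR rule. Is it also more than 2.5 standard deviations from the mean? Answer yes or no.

no

z = (114.9 − 61.60) / 25.75 = 2.07.
|z| = 2.07 ≤ 2.5.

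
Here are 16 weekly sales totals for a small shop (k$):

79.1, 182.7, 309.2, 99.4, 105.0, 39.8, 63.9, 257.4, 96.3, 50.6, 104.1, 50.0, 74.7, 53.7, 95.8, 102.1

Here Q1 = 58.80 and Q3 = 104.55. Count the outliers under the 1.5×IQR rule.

3

IQR = 45.75; fences at 58.80 − 68.625 = -9.825 and 104.55 + 68.625 = 173.175.
Outside the cutoffs: 182.7, 257.4, 309.2.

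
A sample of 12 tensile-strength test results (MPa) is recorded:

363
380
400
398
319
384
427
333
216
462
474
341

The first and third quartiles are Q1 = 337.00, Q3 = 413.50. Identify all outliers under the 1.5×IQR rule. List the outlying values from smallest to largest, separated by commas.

216

IQR = Q3 − Q1 = 413.50 − 337.00 = 76.50.
Lower fence = Q1 − 1.5·IQR = 337.00 − 114.75 = 222.25.
Upper fence = Q3 + 1.5·IQR = 413.50 + 114.75 = 528.25.
216 < 222.25 → outlier.
All remaining values lie within [222.25, 528.25].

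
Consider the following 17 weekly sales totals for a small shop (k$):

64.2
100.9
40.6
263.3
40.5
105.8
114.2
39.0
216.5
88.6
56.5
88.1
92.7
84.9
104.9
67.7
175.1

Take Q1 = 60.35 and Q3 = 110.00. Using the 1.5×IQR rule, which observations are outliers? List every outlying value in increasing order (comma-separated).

216.5, 263.3

IQR = Q3 − Q1 = 110.00 − 60.35 = 49.65.
Lower fence = Q1 − 1.5·IQR = 60.35 − 74.475 = -14.125.
Upper fence = Q3 + 1.5·IQR = 110.00 + 74.475 = 184.475.
216.5 > 184.475 → outlier.
263.3 > 184.475 → outlier.
All remaining values lie within [-14.125, 184.475].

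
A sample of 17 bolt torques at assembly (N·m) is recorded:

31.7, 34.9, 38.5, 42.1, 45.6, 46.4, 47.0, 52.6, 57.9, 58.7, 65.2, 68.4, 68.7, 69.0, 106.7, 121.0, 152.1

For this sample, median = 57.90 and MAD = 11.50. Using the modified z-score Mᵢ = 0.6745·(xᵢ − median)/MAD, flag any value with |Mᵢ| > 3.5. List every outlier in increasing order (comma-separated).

|Mᵢ| > 3.5 ⇔ |xᵢ − 57.90| > 3.5·11.50/0.6745 = 59.67.
So outliers lie outside [-1.77, 117.57].
121.0: M = 3.70 → outlier.
152.1: M = 5.53 → outlier.

121.0, 152.1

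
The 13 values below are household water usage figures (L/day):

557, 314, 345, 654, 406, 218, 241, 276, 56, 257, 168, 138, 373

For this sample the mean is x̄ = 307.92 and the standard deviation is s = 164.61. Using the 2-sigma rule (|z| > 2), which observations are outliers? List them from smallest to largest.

654

Cutoffs at x̄ ± 2s: 307.92 ± 2·164.61 = [-21.30, 637.14].
654: z = 2.10, |z| > 2 → outlier.
Every other value lies within [-21.30, 637.14].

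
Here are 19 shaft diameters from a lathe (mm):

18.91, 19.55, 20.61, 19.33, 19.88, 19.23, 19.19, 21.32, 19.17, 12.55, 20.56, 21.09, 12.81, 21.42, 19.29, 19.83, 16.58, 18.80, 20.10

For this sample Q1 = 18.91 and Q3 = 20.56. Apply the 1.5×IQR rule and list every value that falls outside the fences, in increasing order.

IQR = Q3 − Q1 = 20.56 − 18.91 = 1.65.
Lower fence = Q1 − 1.5·IQR = 18.91 − 2.475 = 16.435.
Upper fence = Q3 + 1.5·IQR = 20.56 + 2.475 = 23.035.
12.55 < 16.435 → outlier.
12.81 < 16.435 → outlier.
All remaining values lie within [16.435, 23.035].

12.55, 12.81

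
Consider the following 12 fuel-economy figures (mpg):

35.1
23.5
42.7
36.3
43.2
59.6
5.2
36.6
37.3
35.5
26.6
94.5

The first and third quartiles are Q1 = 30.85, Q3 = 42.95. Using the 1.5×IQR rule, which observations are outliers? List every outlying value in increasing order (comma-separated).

IQR = Q3 − Q1 = 42.95 − 30.85 = 12.10.
Lower fence = Q1 − 1.5·IQR = 30.85 − 18.15 = 12.70.
Upper fence = Q3 + 1.5·IQR = 42.95 + 18.15 = 61.10.
5.2 < 12.70 → outlier.
94.5 > 61.10 → outlier.
All remaining values lie within [12.70, 61.10].

5.2, 94.5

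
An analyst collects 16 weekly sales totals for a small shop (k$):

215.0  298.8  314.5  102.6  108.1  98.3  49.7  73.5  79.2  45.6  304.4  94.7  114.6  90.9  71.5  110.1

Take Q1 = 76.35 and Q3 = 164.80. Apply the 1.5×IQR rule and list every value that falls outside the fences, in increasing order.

298.8, 304.4, 314.5

IQR = Q3 − Q1 = 164.80 − 76.35 = 88.45.
Lower fence = Q1 − 1.5·IQR = 76.35 − 132.675 = -56.325.
Upper fence = Q3 + 1.5·IQR = 164.80 + 132.675 = 297.475.
298.8 > 297.475 → outlier.
304.4 > 297.475 → outlier.
314.5 > 297.475 → outlier.
All remaining values lie within [-56.325, 297.475].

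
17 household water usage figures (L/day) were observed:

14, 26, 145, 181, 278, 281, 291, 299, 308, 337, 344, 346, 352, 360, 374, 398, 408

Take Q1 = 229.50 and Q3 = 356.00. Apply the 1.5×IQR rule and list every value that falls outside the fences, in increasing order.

IQR = Q3 − Q1 = 356.00 − 229.50 = 126.50.
Lower fence = Q1 − 1.5·IQR = 229.50 − 189.75 = 39.75.
Upper fence = Q3 + 1.5·IQR = 356.00 + 189.75 = 545.75.
14 < 39.75 → outlier.
26 < 39.75 → outlier.
All remaining values lie within [39.75, 545.75].

14, 26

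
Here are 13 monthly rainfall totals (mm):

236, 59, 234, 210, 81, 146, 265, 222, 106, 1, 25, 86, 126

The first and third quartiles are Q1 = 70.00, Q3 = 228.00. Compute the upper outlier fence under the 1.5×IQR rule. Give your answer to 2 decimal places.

IQR = Q3 − Q1 = 228.00 − 70.00 = 158.00.
Lower fence = Q1 − 1.5·IQR = 70.00 − 237.00 = -167.00.
Upper fence = Q3 + 1.5·IQR = 228.00 + 237.00 = 465.00.

465.00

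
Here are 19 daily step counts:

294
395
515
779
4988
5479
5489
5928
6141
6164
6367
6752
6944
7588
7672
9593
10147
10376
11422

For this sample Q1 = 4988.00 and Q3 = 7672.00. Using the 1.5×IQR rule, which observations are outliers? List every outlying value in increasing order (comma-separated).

294, 395, 515, 779

IQR = Q3 − Q1 = 7672.00 − 4988.00 = 2684.00.
Lower fence = Q1 − 1.5·IQR = 4988.00 − 4026.00 = 962.00.
Upper fence = Q3 + 1.5·IQR = 7672.00 + 4026.00 = 11698.00.
294 < 962.00 → outlier.
395 < 962.00 → outlier.
515 < 962.00 → outlier.
779 < 962.00 → outlier.
All remaining values lie within [962.00, 11698.00].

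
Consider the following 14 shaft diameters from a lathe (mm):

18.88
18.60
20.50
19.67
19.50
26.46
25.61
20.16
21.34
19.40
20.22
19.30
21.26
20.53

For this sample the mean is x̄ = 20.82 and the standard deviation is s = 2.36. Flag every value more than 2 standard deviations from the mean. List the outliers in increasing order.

Cutoffs at x̄ ± 2s: 20.82 ± 2·2.36 = [16.10, 25.54].
25.61: z = 2.03, |z| > 2 → outlier.
26.46: z = 2.39, |z| > 2 → outlier.
Every other value lies within [16.10, 25.54].

25.61, 26.46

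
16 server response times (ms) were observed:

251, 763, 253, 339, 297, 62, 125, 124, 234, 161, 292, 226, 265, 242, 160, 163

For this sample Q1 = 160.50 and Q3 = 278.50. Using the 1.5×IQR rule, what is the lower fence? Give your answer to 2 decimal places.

IQR = Q3 − Q1 = 278.50 − 160.50 = 118.00.
Lower fence = Q1 − 1.5·IQR = 160.50 − 177.00 = -16.50.
Upper fence = Q3 + 1.5·IQR = 278.50 + 177.00 = 455.50.

-16.50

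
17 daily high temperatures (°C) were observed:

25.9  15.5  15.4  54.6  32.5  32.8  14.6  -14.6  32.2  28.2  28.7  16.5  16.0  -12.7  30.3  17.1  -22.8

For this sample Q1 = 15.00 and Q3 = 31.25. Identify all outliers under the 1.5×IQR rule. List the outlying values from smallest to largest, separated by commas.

-22.8, -14.6, -12.7

IQR = Q3 − Q1 = 31.25 − 15.00 = 16.25.
Lower fence = Q1 − 1.5·IQR = 15.00 − 24.375 = -9.375.
Upper fence = Q3 + 1.5·IQR = 31.25 + 24.375 = 55.625.
-22.8 < -9.375 → outlier.
-14.6 < -9.375 → outlier.
-12.7 < -9.375 → outlier.
All remaining values lie within [-9.375, 55.625].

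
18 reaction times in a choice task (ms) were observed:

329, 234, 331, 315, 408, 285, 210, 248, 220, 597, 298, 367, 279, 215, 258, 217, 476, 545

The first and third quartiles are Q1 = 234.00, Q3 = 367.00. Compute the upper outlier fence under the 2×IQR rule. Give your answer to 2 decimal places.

IQR = Q3 − Q1 = 367.00 − 234.00 = 133.00.
Lower fence = Q1 − 2·IQR = 234.00 − 266.00 = -32.00.
Upper fence = Q3 + 2·IQR = 367.00 + 266.00 = 633.00.

633.00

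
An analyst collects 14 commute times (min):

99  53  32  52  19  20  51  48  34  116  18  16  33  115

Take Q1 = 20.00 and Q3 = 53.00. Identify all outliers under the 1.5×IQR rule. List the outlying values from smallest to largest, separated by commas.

115, 116

IQR = Q3 − Q1 = 53.00 − 20.00 = 33.00.
Lower fence = Q1 − 1.5·IQR = 20.00 − 49.50 = -29.50.
Upper fence = Q3 + 1.5·IQR = 53.00 + 49.50 = 102.50.
115 > 102.50 → outlier.
116 > 102.50 → outlier.
All remaining values lie within [-29.50, 102.50].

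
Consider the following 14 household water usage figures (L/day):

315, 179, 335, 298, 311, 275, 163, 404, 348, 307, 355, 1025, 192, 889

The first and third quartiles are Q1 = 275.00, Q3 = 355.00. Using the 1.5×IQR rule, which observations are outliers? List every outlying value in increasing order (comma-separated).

IQR = Q3 − Q1 = 355.00 − 275.00 = 80.00.
Lower fence = Q1 − 1.5·IQR = 275.00 − 120.00 = 155.00.
Upper fence = Q3 + 1.5·IQR = 355.00 + 120.00 = 475.00.
889 > 475.00 → outlier.
1025 > 475.00 → outlier.
All remaining values lie within [155.00, 475.00].

889, 1025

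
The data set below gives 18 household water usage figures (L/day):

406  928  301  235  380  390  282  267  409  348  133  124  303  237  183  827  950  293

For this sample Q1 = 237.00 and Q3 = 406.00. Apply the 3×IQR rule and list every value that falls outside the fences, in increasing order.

IQR = Q3 − Q1 = 406.00 − 237.00 = 169.00.
Lower fence = Q1 − 3·IQR = 237.00 − 507.00 = -270.00.
Upper fence = Q3 + 3·IQR = 406.00 + 507.00 = 913.00.
928 > 913.00 → outlier.
950 > 913.00 → outlier.
All remaining values lie within [-270.00, 913.00].

928, 950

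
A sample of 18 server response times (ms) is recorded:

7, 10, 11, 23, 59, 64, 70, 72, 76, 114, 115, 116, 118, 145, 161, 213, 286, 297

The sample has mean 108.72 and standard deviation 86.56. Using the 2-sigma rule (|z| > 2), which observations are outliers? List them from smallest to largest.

Cutoffs at x̄ ± 2s: 108.72 ± 2·86.56 = [-64.40, 281.84].
286: z = 2.05, |z| > 2 → outlier.
297: z = 2.18, |z| > 2 → outlier.
Every other value lies within [-64.40, 281.84].

286, 297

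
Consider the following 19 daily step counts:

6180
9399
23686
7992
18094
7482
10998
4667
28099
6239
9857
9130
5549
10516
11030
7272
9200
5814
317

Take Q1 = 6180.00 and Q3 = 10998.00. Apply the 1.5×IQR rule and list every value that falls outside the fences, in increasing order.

IQR = Q3 − Q1 = 10998.00 − 6180.00 = 4818.00.
Lower fence = Q1 − 1.5·IQR = 6180.00 − 7227.00 = -1047.00.
Upper fence = Q3 + 1.5·IQR = 10998.00 + 7227.00 = 18225.00.
23686 > 18225.00 → outlier.
28099 > 18225.00 → outlier.
All remaining values lie within [-1047.00, 18225.00].

23686, 28099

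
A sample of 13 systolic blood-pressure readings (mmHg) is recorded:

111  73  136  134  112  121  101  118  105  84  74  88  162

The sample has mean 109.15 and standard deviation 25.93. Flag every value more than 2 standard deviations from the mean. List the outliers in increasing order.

162

Cutoffs at x̄ ± 2s: 109.15 ± 2·25.93 = [57.29, 161.01].
162: z = 2.04, |z| > 2 → outlier.
Every other value lies within [57.29, 161.01].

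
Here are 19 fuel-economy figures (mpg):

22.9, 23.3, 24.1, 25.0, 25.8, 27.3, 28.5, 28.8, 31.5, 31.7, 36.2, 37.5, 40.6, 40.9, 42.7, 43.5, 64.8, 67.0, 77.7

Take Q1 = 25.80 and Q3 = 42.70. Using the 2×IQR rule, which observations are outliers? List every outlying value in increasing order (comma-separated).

IQR = Q3 − Q1 = 42.70 − 25.80 = 16.90.
Lower fence = Q1 − 2·IQR = 25.80 − 33.80 = -8.00.
Upper fence = Q3 + 2·IQR = 42.70 + 33.80 = 76.50.
77.7 > 76.50 → outlier.
All remaining values lie within [-8.00, 76.50].

77.7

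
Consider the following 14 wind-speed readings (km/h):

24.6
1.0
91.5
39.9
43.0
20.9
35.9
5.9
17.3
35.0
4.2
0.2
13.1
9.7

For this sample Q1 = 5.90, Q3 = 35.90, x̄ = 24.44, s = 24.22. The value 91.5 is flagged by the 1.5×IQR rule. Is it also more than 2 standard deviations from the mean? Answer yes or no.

z = (91.5 − 24.44) / 24.22 = 2.77.
|z| = 2.77 > 2.

yes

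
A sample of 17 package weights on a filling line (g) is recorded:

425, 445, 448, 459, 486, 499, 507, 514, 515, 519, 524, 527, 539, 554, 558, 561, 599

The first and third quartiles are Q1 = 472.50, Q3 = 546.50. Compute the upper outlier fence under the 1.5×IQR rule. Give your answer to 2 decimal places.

657.50

IQR = Q3 − Q1 = 546.50 − 472.50 = 74.00.
Lower fence = Q1 − 1.5·IQR = 472.50 − 111.00 = 361.50.
Upper fence = Q3 + 1.5·IQR = 546.50 + 111.00 = 657.50.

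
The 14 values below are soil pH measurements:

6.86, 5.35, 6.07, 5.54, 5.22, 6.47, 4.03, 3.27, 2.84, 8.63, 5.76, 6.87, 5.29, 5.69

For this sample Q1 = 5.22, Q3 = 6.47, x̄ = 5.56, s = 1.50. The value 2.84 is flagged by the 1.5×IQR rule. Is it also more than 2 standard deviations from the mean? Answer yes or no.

z = (2.84 − 5.56) / 1.50 = -1.81.
|z| = 1.81 ≤ 2.

no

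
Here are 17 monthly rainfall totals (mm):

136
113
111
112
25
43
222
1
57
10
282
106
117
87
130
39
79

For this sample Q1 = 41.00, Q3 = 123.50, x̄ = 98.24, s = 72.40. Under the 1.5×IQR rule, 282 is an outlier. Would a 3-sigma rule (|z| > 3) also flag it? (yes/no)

z = (282 − 98.24) / 72.40 = 2.54.
|z| = 2.54 ≤ 3.

no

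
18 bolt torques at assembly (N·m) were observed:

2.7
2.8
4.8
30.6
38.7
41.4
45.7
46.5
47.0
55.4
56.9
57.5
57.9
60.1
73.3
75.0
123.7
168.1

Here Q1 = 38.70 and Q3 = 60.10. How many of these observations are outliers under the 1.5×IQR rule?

IQR = 21.40; fences at 38.70 − 32.10 = 6.60 and 60.10 + 32.10 = 92.20.
Outside the cutoffs: 2.7, 2.8, 4.8, 123.7, 168.1.

5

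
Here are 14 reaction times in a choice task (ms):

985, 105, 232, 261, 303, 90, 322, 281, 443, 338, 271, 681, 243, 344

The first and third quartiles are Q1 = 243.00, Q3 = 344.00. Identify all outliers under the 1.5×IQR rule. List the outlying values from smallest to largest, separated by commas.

90, 681, 985

IQR = Q3 − Q1 = 344.00 − 243.00 = 101.00.
Lower fence = Q1 − 1.5·IQR = 243.00 − 151.50 = 91.50.
Upper fence = Q3 + 1.5·IQR = 344.00 + 151.50 = 495.50.
90 < 91.50 → outlier.
681 > 495.50 → outlier.
985 > 495.50 → outlier.
All remaining values lie within [91.50, 495.50].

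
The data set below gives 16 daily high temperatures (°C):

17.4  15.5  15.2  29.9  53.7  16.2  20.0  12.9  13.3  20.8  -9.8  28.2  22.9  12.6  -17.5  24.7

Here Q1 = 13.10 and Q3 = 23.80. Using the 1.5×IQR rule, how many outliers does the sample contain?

3

IQR = 10.70; fences at 13.10 − 16.05 = -2.95 and 23.80 + 16.05 = 39.85.
Outside the cutoffs: -17.5, -9.8, 53.7.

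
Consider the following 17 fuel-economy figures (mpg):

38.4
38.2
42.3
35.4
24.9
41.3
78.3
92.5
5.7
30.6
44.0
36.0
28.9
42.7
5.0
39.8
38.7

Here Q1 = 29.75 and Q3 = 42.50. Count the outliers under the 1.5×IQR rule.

IQR = 12.75; fences at 29.75 − 19.125 = 10.625 and 42.50 + 19.125 = 61.625.
Outside the cutoffs: 5.0, 5.7, 78.3, 92.5.

4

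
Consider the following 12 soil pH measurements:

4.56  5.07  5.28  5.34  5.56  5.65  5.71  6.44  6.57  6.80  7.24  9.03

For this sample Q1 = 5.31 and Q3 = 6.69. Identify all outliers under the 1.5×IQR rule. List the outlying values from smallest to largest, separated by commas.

9.03

IQR = Q3 − Q1 = 6.69 − 5.31 = 1.38.
Lower fence = Q1 − 1.5·IQR = 5.31 − 2.07 = 3.24.
Upper fence = Q3 + 1.5·IQR = 6.69 + 2.07 = 8.76.
9.03 > 8.76 → outlier.
All remaining values lie within [3.24, 8.76].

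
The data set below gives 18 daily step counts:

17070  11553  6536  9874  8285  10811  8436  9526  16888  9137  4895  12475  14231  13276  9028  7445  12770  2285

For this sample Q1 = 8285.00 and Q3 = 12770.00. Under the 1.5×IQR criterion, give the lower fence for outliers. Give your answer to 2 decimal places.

IQR = Q3 − Q1 = 12770.00 − 8285.00 = 4485.00.
Lower fence = Q1 − 1.5·IQR = 8285.00 − 6727.50 = 1557.50.
Upper fence = Q3 + 1.5·IQR = 12770.00 + 6727.50 = 19497.50.

1557.50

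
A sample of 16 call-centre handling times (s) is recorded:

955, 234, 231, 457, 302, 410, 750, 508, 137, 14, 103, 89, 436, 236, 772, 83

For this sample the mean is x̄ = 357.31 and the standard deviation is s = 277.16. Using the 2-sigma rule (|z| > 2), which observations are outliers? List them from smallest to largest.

955

Cutoffs at x̄ ± 2s: 357.31 ± 2·277.16 = [-197.01, 911.63].
955: z = 2.16, |z| > 2 → outlier.
Every other value lies within [-197.01, 911.63].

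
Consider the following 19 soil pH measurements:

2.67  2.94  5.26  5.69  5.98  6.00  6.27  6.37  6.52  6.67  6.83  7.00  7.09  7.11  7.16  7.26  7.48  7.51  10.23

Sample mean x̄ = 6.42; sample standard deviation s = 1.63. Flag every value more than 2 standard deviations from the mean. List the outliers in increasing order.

Cutoffs at x̄ ± 2s: 6.42 ± 2·1.63 = [3.16, 9.68].
2.67: z = -2.30, |z| > 2 → outlier.
2.94: z = -2.13, |z| > 2 → outlier.
10.23: z = 2.34, |z| > 2 → outlier.
Every other value lies within [3.16, 9.68].

2.67, 2.94, 10.23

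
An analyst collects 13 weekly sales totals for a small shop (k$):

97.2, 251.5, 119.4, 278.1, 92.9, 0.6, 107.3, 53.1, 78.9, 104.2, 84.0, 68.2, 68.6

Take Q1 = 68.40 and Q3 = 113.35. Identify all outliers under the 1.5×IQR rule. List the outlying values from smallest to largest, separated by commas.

IQR = Q3 − Q1 = 113.35 − 68.40 = 44.95.
Lower fence = Q1 − 1.5·IQR = 68.40 − 67.425 = 0.975.
Upper fence = Q3 + 1.5·IQR = 113.35 + 67.425 = 180.775.
0.6 < 0.975 → outlier.
251.5 > 180.775 → outlier.
278.1 > 180.775 → outlier.
All remaining values lie within [0.975, 180.775].

0.6, 251.5, 278.1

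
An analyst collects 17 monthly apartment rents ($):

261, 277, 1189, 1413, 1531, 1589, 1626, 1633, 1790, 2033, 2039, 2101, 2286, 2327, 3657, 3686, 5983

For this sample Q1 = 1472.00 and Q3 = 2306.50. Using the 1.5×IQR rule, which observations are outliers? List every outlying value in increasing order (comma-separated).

IQR = Q3 − Q1 = 2306.50 − 1472.00 = 834.50.
Lower fence = Q1 − 1.5·IQR = 1472.00 − 1251.75 = 220.25.
Upper fence = Q3 + 1.5·IQR = 2306.50 + 1251.75 = 3558.25.
3657 > 3558.25 → outlier.
3686 > 3558.25 → outlier.
5983 > 3558.25 → outlier.
All remaining values lie within [220.25, 3558.25].

3657, 3686, 5983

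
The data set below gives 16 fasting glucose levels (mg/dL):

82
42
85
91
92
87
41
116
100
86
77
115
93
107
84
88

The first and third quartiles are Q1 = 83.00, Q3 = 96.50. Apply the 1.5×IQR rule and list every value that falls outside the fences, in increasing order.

41, 42

IQR = Q3 − Q1 = 96.50 − 83.00 = 13.50.
Lower fence = Q1 − 1.5·IQR = 83.00 − 20.25 = 62.75.
Upper fence = Q3 + 1.5·IQR = 96.50 + 20.25 = 116.75.
41 < 62.75 → outlier.
42 < 62.75 → outlier.
All remaining values lie within [62.75, 116.75].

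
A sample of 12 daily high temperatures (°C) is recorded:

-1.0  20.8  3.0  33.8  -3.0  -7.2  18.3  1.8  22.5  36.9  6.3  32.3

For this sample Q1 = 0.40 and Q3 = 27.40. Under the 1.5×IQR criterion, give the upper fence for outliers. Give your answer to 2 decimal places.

IQR = Q3 − Q1 = 27.40 − 0.40 = 27.00.
Lower fence = Q1 − 1.5·IQR = 0.40 − 40.50 = -40.10.
Upper fence = Q3 + 1.5·IQR = 27.40 + 40.50 = 67.90.

67.90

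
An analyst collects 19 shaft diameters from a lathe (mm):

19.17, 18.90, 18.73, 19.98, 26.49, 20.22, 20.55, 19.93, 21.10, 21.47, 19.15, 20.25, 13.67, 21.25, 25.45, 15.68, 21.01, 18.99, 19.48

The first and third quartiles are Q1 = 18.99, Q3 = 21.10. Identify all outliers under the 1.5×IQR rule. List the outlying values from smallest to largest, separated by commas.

IQR = Q3 − Q1 = 21.10 − 18.99 = 2.11.
Lower fence = Q1 − 1.5·IQR = 18.99 − 3.165 = 15.825.
Upper fence = Q3 + 1.5·IQR = 21.10 + 3.165 = 24.265.
13.67 < 15.825 → outlier.
15.68 < 15.825 → outlier.
25.45 > 24.265 → outlier.
26.49 > 24.265 → outlier.
All remaining values lie within [15.825, 24.265].

13.67, 15.68, 25.45, 26.49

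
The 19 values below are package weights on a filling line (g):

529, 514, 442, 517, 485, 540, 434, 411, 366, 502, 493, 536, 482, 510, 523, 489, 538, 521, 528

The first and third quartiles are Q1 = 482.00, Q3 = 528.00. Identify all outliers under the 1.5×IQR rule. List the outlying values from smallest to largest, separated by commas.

366, 411

IQR = Q3 − Q1 = 528.00 − 482.00 = 46.00.
Lower fence = Q1 − 1.5·IQR = 482.00 − 69.00 = 413.00.
Upper fence = Q3 + 1.5·IQR = 528.00 + 69.00 = 597.00.
366 < 413.00 → outlier.
411 < 413.00 → outlier.
All remaining values lie within [413.00, 597.00].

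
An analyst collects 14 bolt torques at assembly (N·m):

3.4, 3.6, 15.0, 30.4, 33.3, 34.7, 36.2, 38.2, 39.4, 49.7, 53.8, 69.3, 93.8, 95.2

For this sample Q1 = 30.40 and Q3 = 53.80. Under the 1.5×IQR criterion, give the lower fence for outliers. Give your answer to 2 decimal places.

IQR = Q3 − Q1 = 53.80 − 30.40 = 23.40.
Lower fence = Q1 − 1.5·IQR = 30.40 − 35.10 = -4.70.
Upper fence = Q3 + 1.5·IQR = 53.80 + 35.10 = 88.90.

-4.70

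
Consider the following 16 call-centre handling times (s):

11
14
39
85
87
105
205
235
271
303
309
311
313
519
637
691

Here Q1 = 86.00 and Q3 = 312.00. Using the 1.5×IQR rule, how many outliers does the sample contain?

1

IQR = 226.00; fences at 86.00 − 339.00 = -253.00 and 312.00 + 339.00 = 651.00.
Outside the cutoffs: 691.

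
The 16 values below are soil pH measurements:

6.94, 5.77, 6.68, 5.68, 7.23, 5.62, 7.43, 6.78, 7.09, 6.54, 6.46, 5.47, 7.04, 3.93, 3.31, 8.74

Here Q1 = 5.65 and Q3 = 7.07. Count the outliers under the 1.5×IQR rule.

IQR = 1.42; fences at 5.65 − 2.13 = 3.52 and 7.07 + 2.13 = 9.20.
Outside the cutoffs: 3.31.

1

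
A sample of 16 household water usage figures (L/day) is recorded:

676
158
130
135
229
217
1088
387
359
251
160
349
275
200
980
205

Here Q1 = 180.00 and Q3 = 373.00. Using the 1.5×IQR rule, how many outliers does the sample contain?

IQR = 193.00; fences at 180.00 − 289.50 = -109.50 and 373.00 + 289.50 = 662.50.
Outside the cutoffs: 676, 980, 1088.

3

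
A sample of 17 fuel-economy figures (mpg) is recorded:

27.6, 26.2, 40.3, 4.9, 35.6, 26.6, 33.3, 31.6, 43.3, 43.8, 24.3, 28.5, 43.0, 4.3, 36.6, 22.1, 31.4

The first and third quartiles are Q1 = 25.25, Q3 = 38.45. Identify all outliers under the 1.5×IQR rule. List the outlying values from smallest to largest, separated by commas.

IQR = Q3 − Q1 = 38.45 − 25.25 = 13.20.
Lower fence = Q1 − 1.5·IQR = 25.25 − 19.80 = 5.45.
Upper fence = Q3 + 1.5·IQR = 38.45 + 19.80 = 58.25.
4.3 < 5.45 → outlier.
4.9 < 5.45 → outlier.
All remaining values lie within [5.45, 58.25].

4.3, 4.9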